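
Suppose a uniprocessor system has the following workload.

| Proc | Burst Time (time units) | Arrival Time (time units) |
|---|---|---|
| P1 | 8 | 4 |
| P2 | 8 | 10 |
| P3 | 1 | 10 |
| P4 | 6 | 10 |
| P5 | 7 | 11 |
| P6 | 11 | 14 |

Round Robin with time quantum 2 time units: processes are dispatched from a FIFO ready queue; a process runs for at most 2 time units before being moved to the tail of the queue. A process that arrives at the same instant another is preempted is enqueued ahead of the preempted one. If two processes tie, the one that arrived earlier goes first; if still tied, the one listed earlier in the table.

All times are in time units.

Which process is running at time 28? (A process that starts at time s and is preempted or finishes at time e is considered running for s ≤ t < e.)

Schedule: | idle 0-4 | P1 4-10 | P2 10-12 | P3 12-13 | P4 13-15 | P1 15-17 | P5 17-19 | P2 19-21 | P6 21-23 | P4 23-25 | P5 25-27 | P2 27-29 | P6 29-31 | P4 31-33 | P5 33-35 | P2 35-37 | P6 37-39 | P5 39-40 | P6 40-45 |
Completion: P1=17  P2=37  P3=13  P4=33  P5=40  P6=45
Turnaround (C−A): P1=13  P2=27  P3=3  P4=23  P5=29  P6=31

P2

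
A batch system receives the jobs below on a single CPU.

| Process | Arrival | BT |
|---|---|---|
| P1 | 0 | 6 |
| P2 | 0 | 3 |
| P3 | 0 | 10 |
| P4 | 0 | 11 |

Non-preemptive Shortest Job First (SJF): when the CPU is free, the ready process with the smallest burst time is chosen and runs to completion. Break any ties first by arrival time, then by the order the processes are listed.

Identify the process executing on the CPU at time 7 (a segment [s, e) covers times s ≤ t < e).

P1

Schedule: | P2 0-3 | P1 3-9 | P3 9-19 | P4 19-30 |
Completion: P1=9  P2=3  P3=19  P4=30
Turnaround (C−A): P1=9  P2=3  P3=19  P4=30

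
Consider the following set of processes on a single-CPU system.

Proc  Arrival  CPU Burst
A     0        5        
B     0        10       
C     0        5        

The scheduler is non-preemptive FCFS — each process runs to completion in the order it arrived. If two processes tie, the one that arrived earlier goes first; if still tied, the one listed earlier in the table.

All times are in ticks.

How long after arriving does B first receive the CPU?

Timeline: | A 0-5 | B 5-15 | C 15-20 |
Completion: A=5  B=15  C=20
Turnaround (C−A): A=5  B=15  C=20
Response(B) = first start − arrival = 5 − 0 = 5

5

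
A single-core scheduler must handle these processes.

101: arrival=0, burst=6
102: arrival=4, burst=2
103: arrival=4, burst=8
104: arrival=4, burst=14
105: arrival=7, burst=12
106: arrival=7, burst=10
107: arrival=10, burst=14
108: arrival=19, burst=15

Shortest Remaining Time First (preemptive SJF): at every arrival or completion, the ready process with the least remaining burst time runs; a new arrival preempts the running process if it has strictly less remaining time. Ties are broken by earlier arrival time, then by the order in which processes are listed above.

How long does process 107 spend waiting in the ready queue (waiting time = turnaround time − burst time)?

42

Timeline: | 101 0-6 | 102 6-8 | 103 8-16 | 106 16-26 | 105 26-38 | 104 38-52 | 107 52-66 | 108 66-81 |
Completion: 101=6  102=8  103=16  104=52  105=38  106=26  107=66  108=81
Waiting(107) = turnaround − burst = 56 − 14 = 42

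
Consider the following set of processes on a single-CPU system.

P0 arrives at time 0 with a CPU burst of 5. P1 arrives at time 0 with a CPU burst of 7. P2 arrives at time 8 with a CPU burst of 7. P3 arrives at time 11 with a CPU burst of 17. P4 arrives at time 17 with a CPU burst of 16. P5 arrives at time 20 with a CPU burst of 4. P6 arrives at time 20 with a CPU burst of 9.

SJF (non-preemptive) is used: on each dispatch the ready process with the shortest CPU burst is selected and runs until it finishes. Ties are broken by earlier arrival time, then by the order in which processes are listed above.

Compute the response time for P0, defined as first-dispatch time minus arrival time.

Gantt: | P0 0-5 | P1 5-12 | P2 12-19 | P4 19-35 | P5 35-39 | P6 39-48 | P3 48-65 |
Completion: P0=5  P1=12  P2=19  P3=65  P4=35  P5=39  P6=48
Turnaround (C−A): P0=5  P1=12  P2=11  P3=54  P4=18  P5=19  P6=28
Response(P0) = first start − arrival = 0 − 0 = 0

0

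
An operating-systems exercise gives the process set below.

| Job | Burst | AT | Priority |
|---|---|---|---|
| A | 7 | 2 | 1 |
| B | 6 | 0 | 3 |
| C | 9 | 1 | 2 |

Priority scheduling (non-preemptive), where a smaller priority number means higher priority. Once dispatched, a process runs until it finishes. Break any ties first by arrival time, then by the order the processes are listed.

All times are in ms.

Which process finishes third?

C

Schedule: | B 0-6 | A 6-13 | C 13-22 |
Completion: A=13  B=6  C=22
Finish order: B → A → C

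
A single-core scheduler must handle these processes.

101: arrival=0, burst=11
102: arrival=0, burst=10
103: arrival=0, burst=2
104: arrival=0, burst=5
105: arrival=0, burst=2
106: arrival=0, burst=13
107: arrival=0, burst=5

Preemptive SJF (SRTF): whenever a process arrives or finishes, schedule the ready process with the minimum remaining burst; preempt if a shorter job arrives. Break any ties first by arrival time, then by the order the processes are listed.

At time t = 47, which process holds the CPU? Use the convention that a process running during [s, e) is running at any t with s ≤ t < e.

106

Gantt: | 103 0-2 | 105 2-4 | 104 4-9 | 107 9-14 | 102 14-24 | 101 24-35 | 106 35-48 |
Completion: 101=35  102=24  103=2  104=9  105=4  106=48  107=14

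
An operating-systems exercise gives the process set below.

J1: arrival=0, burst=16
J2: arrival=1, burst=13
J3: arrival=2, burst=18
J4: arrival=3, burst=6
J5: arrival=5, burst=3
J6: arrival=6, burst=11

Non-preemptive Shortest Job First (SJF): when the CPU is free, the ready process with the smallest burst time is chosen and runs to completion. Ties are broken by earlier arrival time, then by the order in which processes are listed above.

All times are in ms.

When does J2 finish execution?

49

Schedule: | J1 0-16 | J5 16-19 | J4 19-25 | J6 25-36 | J2 36-49 | J3 49-67 |
Completion: J1=16  J2=49  J3=67  J4=25  J5=19  J6=36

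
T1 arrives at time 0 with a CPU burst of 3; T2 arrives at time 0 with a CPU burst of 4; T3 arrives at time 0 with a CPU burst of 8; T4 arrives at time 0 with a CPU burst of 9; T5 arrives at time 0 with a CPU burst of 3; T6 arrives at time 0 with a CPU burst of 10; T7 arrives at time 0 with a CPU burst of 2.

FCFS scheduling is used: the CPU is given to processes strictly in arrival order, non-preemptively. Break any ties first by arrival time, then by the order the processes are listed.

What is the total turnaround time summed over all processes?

Timeline: | T1 0-3 | T2 3-7 | T3 7-15 | T4 15-24 | T5 24-27 | T6 27-37 | T7 37-39 |
Completion: T1=3  T2=7  T3=15  T4=24  T5=27  T6=37  T7=39
Turnaround = completion − arrival: T1=3, T2=7, T3=15, T4=24, T5=27, T6=37, T7=39
Total turnaround = 3 + 7 + 15 + 24 + 27 + 37 + 39 = 152

152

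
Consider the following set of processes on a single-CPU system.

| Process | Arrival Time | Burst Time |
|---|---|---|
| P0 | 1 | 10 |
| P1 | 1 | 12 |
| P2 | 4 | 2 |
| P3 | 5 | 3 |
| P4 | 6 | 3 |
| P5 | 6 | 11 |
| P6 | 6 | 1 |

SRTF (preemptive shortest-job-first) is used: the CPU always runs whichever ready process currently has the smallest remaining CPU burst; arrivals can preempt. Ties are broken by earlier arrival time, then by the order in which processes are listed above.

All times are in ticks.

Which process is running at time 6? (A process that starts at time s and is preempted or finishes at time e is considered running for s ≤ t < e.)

Gantt: | idle 0-1 | P0 1-4 | P2 4-6 | P6 6-7 | P3 7-10 | P4 10-13 | P0 13-20 | P5 20-31 | P1 31-43 |
Completion: P0=20  P1=43  P2=6  P3=10  P4=13  P5=31  P6=7
Turnaround (C−A): P0=19  P1=42  P2=2  P3=5  P4=7  P5=25  P6=1

P6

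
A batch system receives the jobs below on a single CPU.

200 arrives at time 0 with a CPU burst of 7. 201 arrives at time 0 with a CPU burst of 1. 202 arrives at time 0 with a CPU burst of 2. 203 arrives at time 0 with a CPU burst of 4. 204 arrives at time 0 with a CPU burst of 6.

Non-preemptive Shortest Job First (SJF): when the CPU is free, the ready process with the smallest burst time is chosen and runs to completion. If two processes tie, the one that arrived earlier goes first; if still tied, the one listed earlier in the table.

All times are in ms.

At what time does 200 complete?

Gantt: | 201 0-1 | 202 1-3 | 203 3-7 | 204 7-13 | 200 13-20 |
Completion: 200=20  201=1  202=3  203=7  204=13

20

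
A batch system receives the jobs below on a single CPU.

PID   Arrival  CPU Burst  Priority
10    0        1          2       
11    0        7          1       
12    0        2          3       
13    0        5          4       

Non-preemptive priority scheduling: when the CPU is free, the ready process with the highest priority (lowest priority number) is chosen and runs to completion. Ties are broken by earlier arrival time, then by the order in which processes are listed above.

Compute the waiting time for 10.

Gantt: | 11 0-7 | 10 7-8 | 12 8-10 | 13 10-15 |
Completion: 10=8  11=7  12=10  13=15
Turnaround (C−A): 10=8  11=7  12=10  13=15
Waiting(10) = turnaround − burst = 8 − 1 = 7

7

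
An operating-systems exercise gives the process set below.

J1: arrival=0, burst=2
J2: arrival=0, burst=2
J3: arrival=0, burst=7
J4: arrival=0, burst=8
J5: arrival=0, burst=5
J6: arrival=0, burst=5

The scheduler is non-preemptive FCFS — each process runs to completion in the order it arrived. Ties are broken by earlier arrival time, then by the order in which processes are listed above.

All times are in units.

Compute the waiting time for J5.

Schedule: | J1 0-2 | J2 2-4 | J3 4-11 | J4 11-19 | J5 19-24 | J6 24-29 |
Completion: J1=2  J2=4  J3=11  J4=19  J5=24  J6=29
Turnaround (C−A): J1=2  J2=4  J3=11  J4=19  J5=24  J6=29
Waiting(J5) = turnaround − burst = 24 − 5 = 19

19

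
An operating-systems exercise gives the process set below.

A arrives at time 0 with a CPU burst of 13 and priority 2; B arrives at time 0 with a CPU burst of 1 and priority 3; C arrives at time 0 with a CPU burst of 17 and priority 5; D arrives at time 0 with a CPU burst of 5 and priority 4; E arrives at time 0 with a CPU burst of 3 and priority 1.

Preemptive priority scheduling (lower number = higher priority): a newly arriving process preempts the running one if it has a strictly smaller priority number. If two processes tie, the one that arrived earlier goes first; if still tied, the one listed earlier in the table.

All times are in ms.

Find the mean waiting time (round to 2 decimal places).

11.60

Schedule: | E 0-3 | A 3-16 | B 16-17 | D 17-22 | C 22-39 |
Completion: A=16  B=17  C=39  D=22  E=3
Waiting times: A=3, B=16, C=22, D=17, E=0
Average waiting = (3+16+22+17+0) / 5 = 58/5 = 11.60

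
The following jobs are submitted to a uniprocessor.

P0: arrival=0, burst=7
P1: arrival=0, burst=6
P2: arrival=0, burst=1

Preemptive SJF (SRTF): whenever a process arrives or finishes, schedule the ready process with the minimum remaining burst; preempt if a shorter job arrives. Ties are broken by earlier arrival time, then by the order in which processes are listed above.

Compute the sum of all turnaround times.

Schedule: | P2 0-1 | P1 1-7 | P0 7-14 |
Completion: P0=14  P1=7  P2=1
Turnaround = completion − arrival: P0=14, P1=7, P2=1
Total turnaround = 14 + 7 + 1 = 22

22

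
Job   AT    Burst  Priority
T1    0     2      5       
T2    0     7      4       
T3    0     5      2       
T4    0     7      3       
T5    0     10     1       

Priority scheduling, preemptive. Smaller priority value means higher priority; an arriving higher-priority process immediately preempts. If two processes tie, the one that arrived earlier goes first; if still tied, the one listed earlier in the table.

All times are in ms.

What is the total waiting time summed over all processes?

Gantt: | T5 0-10 | T3 10-15 | T4 15-22 | T2 22-29 | T1 29-31 |
Completion: T1=31  T2=29  T3=15  T4=22  T5=10
Waiting = turnaround − burst: T1=29, T2=22, T3=10, T4=15, T5=0
Total waiting = 29 + 22 + 10 + 15 + 0 = 76

76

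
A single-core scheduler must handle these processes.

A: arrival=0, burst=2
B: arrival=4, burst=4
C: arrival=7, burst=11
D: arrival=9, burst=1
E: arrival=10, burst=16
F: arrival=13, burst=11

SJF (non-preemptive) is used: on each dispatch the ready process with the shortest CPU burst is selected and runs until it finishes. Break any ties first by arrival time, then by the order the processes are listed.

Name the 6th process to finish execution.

Timeline: | A 0-2 | idle 2-4 | B 4-8 | C 8-19 | D 19-20 | F 20-31 | E 31-47 |
Completion: A=2  B=8  C=19  D=20  E=47  F=31
Finish order: A → B → C → D → F → E

E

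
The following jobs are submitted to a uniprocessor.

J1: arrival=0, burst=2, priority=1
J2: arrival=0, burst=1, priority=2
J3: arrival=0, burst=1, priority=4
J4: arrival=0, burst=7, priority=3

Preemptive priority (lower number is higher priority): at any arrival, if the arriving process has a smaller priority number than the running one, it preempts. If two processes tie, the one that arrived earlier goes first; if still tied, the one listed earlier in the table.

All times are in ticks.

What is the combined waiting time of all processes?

Schedule: | J1 0-2 | J2 2-3 | J4 3-10 | J3 10-11 |
Completion: J1=2  J2=3  J3=11  J4=10
Turnaround (C−A): J1=2  J2=3  J3=11  J4=10
Waiting = turnaround − burst: J1=0, J2=2, J3=10, J4=3
Total waiting = 0 + 2 + 10 + 3 = 15

15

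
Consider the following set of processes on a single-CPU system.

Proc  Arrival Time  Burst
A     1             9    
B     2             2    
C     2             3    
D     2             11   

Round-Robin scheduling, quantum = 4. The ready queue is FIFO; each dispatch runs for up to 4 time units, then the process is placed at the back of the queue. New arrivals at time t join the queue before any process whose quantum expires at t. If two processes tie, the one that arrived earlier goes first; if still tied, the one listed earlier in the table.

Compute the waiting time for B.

3

Timeline: | idle 0-1 | A 1-5 | B 5-7 | C 7-10 | D 10-14 | A 14-18 | D 18-22 | A 22-23 | D 23-26 |
Completion: A=23  B=7  C=10  D=26
Turnaround (C−A): A=22  B=5  C=8  D=24
Waiting(B) = turnaround − burst = 5 − 2 = 3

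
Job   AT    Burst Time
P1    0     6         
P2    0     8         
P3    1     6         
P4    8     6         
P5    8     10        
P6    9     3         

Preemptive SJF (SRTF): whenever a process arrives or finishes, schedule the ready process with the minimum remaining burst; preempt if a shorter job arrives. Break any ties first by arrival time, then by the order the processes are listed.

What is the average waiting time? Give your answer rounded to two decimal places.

9.50

Schedule: | P1 0-6 | P3 6-12 | P6 12-15 | P4 15-21 | P2 21-29 | P5 29-39 |
Completion: P1=6  P2=29  P3=12  P4=21  P5=39  P6=15
Turnaround (C−A): P1=6  P2=29  P3=11  P4=13  P5=31  P6=6
Waiting times: P1=0, P2=21, P3=5, P4=7, P5=21, P6=3
Average waiting = (0+21+5+7+21+3) / 6 = 57/6 = 9.50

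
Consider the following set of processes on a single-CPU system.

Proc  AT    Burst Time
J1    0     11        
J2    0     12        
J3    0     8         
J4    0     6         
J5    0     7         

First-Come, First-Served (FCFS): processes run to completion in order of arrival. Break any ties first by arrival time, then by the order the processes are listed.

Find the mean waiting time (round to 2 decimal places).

20.40

Schedule: | J1 0-11 | J2 11-23 | J3 23-31 | J4 31-37 | J5 37-44 |
Completion: J1=11  J2=23  J3=31  J4=37  J5=44
Turnaround (C−A): J1=11  J2=23  J3=31  J4=37  J5=44
Waiting times: J1=0, J2=11, J3=23, J4=31, J5=37
Average waiting = (0+11+23+31+37) / 5 = 102/5 = 20.40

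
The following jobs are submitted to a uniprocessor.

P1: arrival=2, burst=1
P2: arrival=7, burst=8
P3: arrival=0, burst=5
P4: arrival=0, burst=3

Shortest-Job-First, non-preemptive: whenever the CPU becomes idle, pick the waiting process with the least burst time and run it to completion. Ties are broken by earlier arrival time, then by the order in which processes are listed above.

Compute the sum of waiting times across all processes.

7

Timeline: | P4 0-3 | P1 3-4 | P3 4-9 | P2 9-17 |
Completion: P1=4  P2=17  P3=9  P4=3
Turnaround (C−A): P1=2  P2=10  P3=9  P4=3
Waiting = turnaround − burst: P1=1, P2=2, P3=4, P4=0
Total waiting = 1 + 2 + 4 + 0 = 7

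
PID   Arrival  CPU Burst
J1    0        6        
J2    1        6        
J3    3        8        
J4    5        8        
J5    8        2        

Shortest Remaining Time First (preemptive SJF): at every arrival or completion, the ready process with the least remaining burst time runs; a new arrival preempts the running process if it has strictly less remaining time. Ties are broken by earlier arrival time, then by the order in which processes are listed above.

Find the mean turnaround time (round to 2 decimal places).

Gantt: | J1 0-6 | J2 6-8 | J5 8-10 | J2 10-14 | J3 14-22 | J4 22-30 |
Completion: J1=6  J2=14  J3=22  J4=30  J5=10
Turnaround times: J1=6, J2=13, J3=19, J4=25, J5=2
Average turnaround = (6+13+19+25+2) / 5 = 65/5 = 13.00

13.00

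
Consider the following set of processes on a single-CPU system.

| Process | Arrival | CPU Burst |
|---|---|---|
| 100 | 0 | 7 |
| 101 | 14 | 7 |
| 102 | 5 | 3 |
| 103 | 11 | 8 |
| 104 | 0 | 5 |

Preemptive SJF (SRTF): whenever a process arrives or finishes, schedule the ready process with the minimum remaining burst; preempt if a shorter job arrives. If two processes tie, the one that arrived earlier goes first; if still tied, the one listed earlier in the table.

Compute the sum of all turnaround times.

50

Timeline: | 104 0-5 | 102 5-8 | 100 8-15 | 101 15-22 | 103 22-30 |
Completion: 100=15  101=22  102=8  103=30  104=5
Turnaround (C−A): 100=15  101=8  102=3  103=19  104=5
Turnaround = completion − arrival: 100=15, 101=8, 102=3, 103=19, 104=5
Total turnaround = 15 + 8 + 3 + 19 + 5 = 50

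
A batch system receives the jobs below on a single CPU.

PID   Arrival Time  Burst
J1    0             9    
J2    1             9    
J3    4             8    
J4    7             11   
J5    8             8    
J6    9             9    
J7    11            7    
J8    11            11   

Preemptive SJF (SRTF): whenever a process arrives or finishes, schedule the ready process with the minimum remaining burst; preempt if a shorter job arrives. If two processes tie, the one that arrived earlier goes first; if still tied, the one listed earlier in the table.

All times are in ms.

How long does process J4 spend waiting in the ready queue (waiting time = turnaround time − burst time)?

43

Gantt: | J1 0-9 | J3 9-17 | J7 17-24 | J5 24-32 | J2 32-41 | J6 41-50 | J4 50-61 | J8 61-72 |
Completion: J1=9  J2=41  J3=17  J4=61  J5=32  J6=50  J7=24  J8=72
Turnaround (C−A): J1=9  J2=40  J3=13  J4=54  J5=24  J6=41  J7=13  J8=61
Waiting(J4) = turnaround − burst = 54 − 11 = 43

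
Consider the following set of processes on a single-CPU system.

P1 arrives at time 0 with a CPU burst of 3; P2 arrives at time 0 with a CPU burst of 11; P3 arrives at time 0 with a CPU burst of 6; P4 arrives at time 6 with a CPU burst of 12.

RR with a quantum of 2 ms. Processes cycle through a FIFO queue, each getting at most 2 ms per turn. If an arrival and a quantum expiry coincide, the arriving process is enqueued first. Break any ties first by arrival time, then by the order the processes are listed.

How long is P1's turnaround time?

Schedule: | P1 0-2 | P2 2-4 | P3 4-6 | P1 6-7 | P2 7-9 | P4 9-11 | P3 11-13 | P2 13-15 | P4 15-17 | P3 17-19 | P2 19-21 | P4 21-23 | P2 23-25 | P4 25-27 | P2 27-28 | P4 28-32 |
Completion: P1=7  P2=28  P3=19  P4=32
Turnaround (C−A): P1=7  P2=28  P3=19  P4=26
Turnaround(P1) = completion − arrival = 7 − 0 = 7

7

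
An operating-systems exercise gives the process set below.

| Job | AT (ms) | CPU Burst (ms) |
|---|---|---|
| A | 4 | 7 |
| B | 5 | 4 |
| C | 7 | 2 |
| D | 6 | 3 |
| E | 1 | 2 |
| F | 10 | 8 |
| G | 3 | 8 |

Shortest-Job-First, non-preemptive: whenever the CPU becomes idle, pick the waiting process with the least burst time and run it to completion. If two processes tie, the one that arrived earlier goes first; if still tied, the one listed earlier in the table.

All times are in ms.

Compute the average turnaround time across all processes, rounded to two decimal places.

Gantt: | idle 0-1 | E 1-3 | G 3-11 | C 11-13 | D 13-16 | B 16-20 | A 20-27 | F 27-35 |
Completion: A=27  B=20  C=13  D=16  E=3  F=35  G=11
Turnaround times: A=23, B=15, C=6, D=10, E=2, F=25, G=8
Average turnaround = (23+15+6+10+2+25+8) / 7 = 89/7 = 12.71

12.71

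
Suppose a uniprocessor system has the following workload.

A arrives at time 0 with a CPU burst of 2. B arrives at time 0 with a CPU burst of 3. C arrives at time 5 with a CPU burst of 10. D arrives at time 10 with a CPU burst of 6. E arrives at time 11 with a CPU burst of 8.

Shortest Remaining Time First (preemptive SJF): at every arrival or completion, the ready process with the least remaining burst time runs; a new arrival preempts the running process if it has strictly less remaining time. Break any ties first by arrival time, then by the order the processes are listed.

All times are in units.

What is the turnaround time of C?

Schedule: | A 0-2 | B 2-5 | C 5-15 | D 15-21 | E 21-29 |
Completion: A=2  B=5  C=15  D=21  E=29
Turnaround (C−A): A=2  B=5  C=10  D=11  E=18
Turnaround(C) = completion − arrival = 15 − 5 = 10

10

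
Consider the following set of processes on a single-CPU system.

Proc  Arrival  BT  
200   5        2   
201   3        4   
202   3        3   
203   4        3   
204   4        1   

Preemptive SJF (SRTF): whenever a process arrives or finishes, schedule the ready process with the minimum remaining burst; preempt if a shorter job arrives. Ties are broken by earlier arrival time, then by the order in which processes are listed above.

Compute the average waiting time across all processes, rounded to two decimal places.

Gantt: | idle 0-3 | 202 3-4 | 204 4-5 | 202 5-7 | 200 7-9 | 203 9-12 | 201 12-16 |
Completion: 200=9  201=16  202=7  203=12  204=5
Waiting times: 200=2, 201=9, 202=1, 203=5, 204=0
Average waiting = (2+9+1+5+0) / 5 = 17/5 = 3.40

3.40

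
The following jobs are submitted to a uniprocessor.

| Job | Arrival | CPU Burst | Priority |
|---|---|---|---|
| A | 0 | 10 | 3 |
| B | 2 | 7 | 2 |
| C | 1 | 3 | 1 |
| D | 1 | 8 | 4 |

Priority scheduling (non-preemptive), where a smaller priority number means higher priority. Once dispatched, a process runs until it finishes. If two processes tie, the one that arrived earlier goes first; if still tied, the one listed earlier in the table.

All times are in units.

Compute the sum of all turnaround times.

Gantt: | A 0-10 | C 10-13 | B 13-20 | D 20-28 |
Completion: A=10  B=20  C=13  D=28
Turnaround (C−A): A=10  B=18  C=12  D=27
Turnaround = completion − arrival: A=10, B=18, C=12, D=27
Total turnaround = 10 + 18 + 12 + 27 = 67

67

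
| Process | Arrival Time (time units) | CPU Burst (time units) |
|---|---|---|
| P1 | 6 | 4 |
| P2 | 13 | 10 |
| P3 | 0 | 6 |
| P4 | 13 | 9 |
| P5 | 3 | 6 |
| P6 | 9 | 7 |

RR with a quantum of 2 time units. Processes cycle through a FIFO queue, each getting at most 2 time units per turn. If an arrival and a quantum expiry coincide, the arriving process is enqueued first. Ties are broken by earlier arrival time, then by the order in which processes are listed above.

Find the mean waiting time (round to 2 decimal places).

12.33

Schedule: | P3 0-4 | P5 4-6 | P3 6-8 | P1 8-10 | P5 10-12 | P6 12-14 | P1 14-16 | P5 16-18 | P2 18-20 | P4 20-22 | P6 22-24 | P2 24-26 | P4 26-28 | P6 28-30 | P2 30-32 | P4 32-34 | P6 34-35 | P2 35-37 | P4 37-39 | P2 39-41 | P4 41-42 |
Completion: P1=16  P2=41  P3=8  P4=42  P5=18  P6=35
Turnaround (C−A): P1=10  P2=28  P3=8  P4=29  P5=15  P6=26
Waiting times: P1=6, P2=18, P3=2, P4=20, P5=9, P6=19
Average waiting = (6+18+2+20+9+19) / 6 = 74/6 = 12.33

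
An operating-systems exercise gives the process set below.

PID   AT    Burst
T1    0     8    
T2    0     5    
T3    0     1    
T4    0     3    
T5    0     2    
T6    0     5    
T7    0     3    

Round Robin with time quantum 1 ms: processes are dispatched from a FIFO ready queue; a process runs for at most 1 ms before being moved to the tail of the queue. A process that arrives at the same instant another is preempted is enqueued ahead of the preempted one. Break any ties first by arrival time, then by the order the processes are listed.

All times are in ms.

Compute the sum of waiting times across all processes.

Schedule: | T1 0-1 | T2 1-2 | T3 2-3 | T4 3-4 | T5 4-5 | T6 5-6 | T7 6-7 | T1 7-8 | T2 8-9 | T4 9-10 | T5 10-11 | T6 11-12 | T7 12-13 | T1 13-14 | T2 14-15 | T4 15-16 | T6 16-17 | T7 17-18 | T1 18-19 | T2 19-20 | T6 20-21 | T1 21-22 | T2 22-23 | T6 23-24 | T1 24-27 |
Completion: T1=27  T2=23  T3=3  T4=16  T5=11  T6=24  T7=18
Turnaround (C−A): T1=27  T2=23  T3=3  T4=16  T5=11  T6=24  T7=18
Waiting = turnaround − burst: T1=19, T2=18, T3=2, T4=13, T5=9, T6=19, T7=15
Total waiting = 19 + 18 + 2 + 13 + 9 + 19 + 15 = 95

95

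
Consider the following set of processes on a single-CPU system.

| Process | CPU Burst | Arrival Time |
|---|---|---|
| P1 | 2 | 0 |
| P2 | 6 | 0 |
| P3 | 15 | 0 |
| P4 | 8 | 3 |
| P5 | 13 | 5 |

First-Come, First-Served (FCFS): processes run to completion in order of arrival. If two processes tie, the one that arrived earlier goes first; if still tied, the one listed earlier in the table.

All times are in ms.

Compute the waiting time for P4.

Gantt: | P1 0-2 | P2 2-8 | P3 8-23 | P4 23-31 | P5 31-44 |
Completion: P1=2  P2=8  P3=23  P4=31  P5=44
Turnaround (C−A): P1=2  P2=8  P3=23  P4=28  P5=39
Waiting(P4) = turnaround − burst = 28 − 8 = 20

20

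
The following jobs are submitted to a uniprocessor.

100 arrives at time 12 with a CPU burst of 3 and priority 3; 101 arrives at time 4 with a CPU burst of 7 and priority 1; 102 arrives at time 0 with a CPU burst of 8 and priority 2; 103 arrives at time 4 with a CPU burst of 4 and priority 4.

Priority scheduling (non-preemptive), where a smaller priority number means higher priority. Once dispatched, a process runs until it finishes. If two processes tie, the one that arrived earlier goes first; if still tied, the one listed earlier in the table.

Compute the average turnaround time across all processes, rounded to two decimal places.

10.75

Gantt: | 102 0-8 | 101 8-15 | 100 15-18 | 103 18-22 |
Completion: 100=18  101=15  102=8  103=22
Turnaround times: 100=6, 101=11, 102=8, 103=18
Average turnaround = (6+11+8+18) / 4 = 43/4 = 10.75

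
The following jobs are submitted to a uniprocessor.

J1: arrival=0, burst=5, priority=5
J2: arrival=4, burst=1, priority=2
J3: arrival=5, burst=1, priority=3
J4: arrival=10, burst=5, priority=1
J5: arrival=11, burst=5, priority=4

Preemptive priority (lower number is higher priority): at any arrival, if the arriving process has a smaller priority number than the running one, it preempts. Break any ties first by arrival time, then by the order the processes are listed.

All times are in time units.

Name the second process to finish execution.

J3

Gantt: | J1 0-4 | J2 4-5 | J3 5-6 | J1 6-7 | idle 7-10 | J4 10-15 | J5 15-20 |
Completion: J1=7  J2=5  J3=6  J4=15  J5=20
Turnaround (C−A): J1=7  J2=1  J3=1  J4=5  J5=9
Finish order: J2 → J3 → J1 → J4 → J5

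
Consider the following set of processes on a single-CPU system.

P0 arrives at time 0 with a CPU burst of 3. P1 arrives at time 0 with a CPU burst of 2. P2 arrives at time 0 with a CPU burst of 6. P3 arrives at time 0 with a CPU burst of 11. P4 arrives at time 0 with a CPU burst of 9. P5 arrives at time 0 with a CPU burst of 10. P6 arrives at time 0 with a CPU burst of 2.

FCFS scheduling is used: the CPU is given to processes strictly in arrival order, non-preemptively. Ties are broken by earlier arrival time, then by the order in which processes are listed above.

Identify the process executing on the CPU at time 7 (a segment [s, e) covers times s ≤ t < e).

Gantt: | P0 0-3 | P1 3-5 | P2 5-11 | P3 11-22 | P4 22-31 | P5 31-41 | P6 41-43 |
Completion: P0=3  P1=5  P2=11  P3=22  P4=31  P5=41  P6=43

P2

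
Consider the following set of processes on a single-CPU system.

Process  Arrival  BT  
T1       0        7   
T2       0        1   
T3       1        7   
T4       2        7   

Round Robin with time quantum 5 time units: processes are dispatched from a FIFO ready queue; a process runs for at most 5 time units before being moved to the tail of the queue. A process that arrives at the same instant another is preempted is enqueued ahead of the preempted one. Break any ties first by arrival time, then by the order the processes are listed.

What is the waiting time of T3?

Schedule: | T1 0-5 | T2 5-6 | T3 6-11 | T4 11-16 | T1 16-18 | T3 18-20 | T4 20-22 |
Completion: T1=18  T2=6  T3=20  T4=22
Turnaround (C−A): T1=18  T2=6  T3=19  T4=20
Waiting(T3) = turnaround − burst = 19 − 7 = 12

12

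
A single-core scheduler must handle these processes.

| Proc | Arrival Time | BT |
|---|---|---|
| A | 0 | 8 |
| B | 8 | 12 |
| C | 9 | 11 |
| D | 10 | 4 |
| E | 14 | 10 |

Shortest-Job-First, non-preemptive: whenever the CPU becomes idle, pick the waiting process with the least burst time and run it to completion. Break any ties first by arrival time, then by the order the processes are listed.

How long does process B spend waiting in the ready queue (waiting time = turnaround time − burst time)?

0

Timeline: | A 0-8 | B 8-20 | D 20-24 | E 24-34 | C 34-45 |
Completion: A=8  B=20  C=45  D=24  E=34
Waiting(B) = turnaround − burst = 12 − 12 = 0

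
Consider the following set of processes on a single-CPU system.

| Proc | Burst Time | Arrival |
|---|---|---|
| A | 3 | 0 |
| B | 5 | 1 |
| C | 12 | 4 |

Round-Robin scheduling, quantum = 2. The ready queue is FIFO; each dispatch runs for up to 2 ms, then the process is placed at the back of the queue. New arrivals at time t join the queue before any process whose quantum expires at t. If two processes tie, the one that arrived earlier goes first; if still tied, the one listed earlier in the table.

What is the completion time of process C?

20

Gantt: | A 0-2 | B 2-4 | A 4-5 | C 5-7 | B 7-9 | C 9-11 | B 11-12 | C 12-20 |
Completion: A=5  B=12  C=20
Turnaround (C−A): A=5  B=11  C=16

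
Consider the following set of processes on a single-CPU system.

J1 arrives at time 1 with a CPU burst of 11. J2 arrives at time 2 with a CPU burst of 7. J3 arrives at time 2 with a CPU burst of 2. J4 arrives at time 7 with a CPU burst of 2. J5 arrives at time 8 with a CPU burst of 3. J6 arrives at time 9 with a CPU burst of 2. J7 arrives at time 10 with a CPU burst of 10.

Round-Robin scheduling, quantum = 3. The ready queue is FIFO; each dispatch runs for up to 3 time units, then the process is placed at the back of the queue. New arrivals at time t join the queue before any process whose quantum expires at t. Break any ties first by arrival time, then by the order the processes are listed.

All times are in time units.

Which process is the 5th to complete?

Timeline: | idle 0-1 | J1 1-4 | J2 4-7 | J3 7-9 | J1 9-12 | J4 12-14 | J2 14-17 | J5 17-20 | J6 20-22 | J7 22-25 | J1 25-28 | J2 28-29 | J7 29-32 | J1 32-34 | J7 34-38 |
Completion: J1=34  J2=29  J3=9  J4=14  J5=20  J6=22  J7=38
Turnaround (C−A): J1=33  J2=27  J3=7  J4=7  J5=12  J6=13  J7=28
Finish order: J3 → J4 → J5 → J6 → J2 → J1 → J7

J2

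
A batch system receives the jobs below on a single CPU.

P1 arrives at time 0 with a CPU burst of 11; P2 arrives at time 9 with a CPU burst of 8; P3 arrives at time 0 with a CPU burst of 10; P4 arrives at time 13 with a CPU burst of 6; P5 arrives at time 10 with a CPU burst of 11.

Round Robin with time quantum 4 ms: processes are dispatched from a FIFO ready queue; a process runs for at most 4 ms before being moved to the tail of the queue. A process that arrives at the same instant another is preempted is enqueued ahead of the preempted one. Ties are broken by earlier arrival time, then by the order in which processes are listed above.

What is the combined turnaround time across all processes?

154

Timeline: | P1 0-4 | P3 4-8 | P1 8-12 | P3 12-16 | P2 16-20 | P5 20-24 | P1 24-27 | P4 27-31 | P3 31-33 | P2 33-37 | P5 37-41 | P4 41-43 | P5 43-46 |
Completion: P1=27  P2=37  P3=33  P4=43  P5=46
Turnaround (C−A): P1=27  P2=28  P3=33  P4=30  P5=36
Turnaround = completion − arrival: P1=27, P2=28, P3=33, P4=30, P5=36
Total turnaround = 27 + 28 + 33 + 30 + 36 = 154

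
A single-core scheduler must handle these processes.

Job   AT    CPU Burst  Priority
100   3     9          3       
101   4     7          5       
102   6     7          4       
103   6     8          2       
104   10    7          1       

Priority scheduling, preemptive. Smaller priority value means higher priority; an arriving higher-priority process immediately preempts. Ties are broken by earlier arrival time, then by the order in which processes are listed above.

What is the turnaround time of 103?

15

Schedule: | idle 0-3 | 100 3-6 | 103 6-10 | 104 10-17 | 103 17-21 | 100 21-27 | 102 27-34 | 101 34-41 |
Completion: 100=27  101=41  102=34  103=21  104=17
Turnaround(103) = completion − arrival = 21 − 6 = 15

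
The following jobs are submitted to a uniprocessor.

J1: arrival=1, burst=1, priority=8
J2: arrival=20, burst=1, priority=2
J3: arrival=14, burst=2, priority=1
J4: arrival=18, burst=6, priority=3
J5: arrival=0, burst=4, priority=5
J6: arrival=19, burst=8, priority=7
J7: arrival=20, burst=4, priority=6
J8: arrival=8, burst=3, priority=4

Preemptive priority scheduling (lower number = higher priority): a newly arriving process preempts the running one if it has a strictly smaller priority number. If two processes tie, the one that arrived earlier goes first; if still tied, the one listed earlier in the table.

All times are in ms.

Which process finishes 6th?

J4

Timeline: | J5 0-4 | J1 4-5 | idle 5-8 | J8 8-11 | idle 11-14 | J3 14-16 | idle 16-18 | J4 18-20 | J2 20-21 | J4 21-25 | J7 25-29 | J6 29-37 |
Completion: J1=5  J2=21  J3=16  J4=25  J5=4  J6=37  J7=29  J8=11
Finish order: J5 → J1 → J8 → J3 → J2 → J4 → J7 → J6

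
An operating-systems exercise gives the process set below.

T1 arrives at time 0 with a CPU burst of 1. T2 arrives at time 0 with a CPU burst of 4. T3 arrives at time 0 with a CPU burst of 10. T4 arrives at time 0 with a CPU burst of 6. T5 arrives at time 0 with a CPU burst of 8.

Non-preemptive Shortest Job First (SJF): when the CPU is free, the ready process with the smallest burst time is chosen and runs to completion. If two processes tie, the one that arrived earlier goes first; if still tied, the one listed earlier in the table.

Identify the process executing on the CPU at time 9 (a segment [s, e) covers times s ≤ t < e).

Timeline: | T1 0-1 | T2 1-5 | T4 5-11 | T5 11-19 | T3 19-29 |
Completion: T1=1  T2=5  T3=29  T4=11  T5=19

T4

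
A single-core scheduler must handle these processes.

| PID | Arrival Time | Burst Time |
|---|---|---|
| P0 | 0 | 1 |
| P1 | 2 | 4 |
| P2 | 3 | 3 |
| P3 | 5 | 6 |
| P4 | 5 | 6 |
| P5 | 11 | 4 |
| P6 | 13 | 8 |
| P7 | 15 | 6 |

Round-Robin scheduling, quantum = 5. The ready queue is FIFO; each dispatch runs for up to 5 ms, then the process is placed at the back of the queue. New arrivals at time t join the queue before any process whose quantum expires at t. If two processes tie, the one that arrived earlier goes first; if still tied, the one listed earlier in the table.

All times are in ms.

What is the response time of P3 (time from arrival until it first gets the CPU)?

Gantt: | P0 0-1 | idle 1-2 | P1 2-6 | P2 6-9 | P3 9-14 | P4 14-19 | P5 19-23 | P6 23-28 | P3 28-29 | P7 29-34 | P4 34-35 | P6 35-38 | P7 38-39 |
Completion: P0=1  P1=6  P2=9  P3=29  P4=35  P5=23  P6=38  P7=39
Response(P3) = first start − arrival = 9 − 5 = 4

4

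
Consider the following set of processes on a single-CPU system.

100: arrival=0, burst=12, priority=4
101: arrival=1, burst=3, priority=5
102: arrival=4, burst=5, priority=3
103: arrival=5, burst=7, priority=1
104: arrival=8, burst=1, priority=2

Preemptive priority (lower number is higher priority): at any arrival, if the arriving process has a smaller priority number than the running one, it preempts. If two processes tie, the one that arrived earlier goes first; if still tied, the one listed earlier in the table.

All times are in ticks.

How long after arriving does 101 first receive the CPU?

24

Timeline: | 100 0-4 | 102 4-5 | 103 5-12 | 104 12-13 | 102 13-17 | 100 17-25 | 101 25-28 |
Completion: 100=25  101=28  102=17  103=12  104=13
Response(101) = first start − arrival = 25 − 1 = 24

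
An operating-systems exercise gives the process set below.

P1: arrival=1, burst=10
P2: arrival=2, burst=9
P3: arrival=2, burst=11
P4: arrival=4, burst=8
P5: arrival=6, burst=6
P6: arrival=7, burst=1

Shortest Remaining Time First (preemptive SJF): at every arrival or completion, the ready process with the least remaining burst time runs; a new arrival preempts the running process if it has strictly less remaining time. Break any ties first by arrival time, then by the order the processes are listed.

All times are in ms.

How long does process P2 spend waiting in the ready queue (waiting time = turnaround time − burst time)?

Timeline: | idle 0-1 | P1 1-7 | P6 7-8 | P1 8-12 | P5 12-18 | P4 18-26 | P2 26-35 | P3 35-46 |
Completion: P1=12  P2=35  P3=46  P4=26  P5=18  P6=8
Turnaround (C−A): P1=11  P2=33  P3=44  P4=22  P5=12  P6=1
Waiting(P2) = turnaround − burst = 33 − 9 = 24

24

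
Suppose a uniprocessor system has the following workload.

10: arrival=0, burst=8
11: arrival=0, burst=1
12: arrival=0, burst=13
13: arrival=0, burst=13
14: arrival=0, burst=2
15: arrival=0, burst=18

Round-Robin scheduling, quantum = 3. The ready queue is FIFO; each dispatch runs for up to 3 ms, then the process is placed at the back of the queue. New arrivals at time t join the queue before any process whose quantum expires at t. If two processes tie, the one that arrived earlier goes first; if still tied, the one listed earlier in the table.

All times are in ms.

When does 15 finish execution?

55

Schedule: | 10 0-3 | 11 3-4 | 12 4-7 | 13 7-10 | 14 10-12 | 15 12-15 | 10 15-18 | 12 18-21 | 13 21-24 | 15 24-27 | 10 27-29 | 12 29-32 | 13 32-35 | 15 35-38 | 12 38-41 | 13 41-44 | 15 44-47 | 12 47-48 | 13 48-49 | 15 49-55 |
Completion: 10=29  11=4  12=48  13=49  14=12  15=55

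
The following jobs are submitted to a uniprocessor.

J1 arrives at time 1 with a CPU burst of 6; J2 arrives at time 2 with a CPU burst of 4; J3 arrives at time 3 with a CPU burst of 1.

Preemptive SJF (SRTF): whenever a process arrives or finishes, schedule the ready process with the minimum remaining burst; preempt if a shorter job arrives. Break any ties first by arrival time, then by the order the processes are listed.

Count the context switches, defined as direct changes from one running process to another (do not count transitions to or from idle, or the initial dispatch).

Timeline: | idle 0-1 | J1 1-2 | J2 2-3 | J3 3-4 | J2 4-7 | J1 7-12 |
Completion: J1=12  J2=7  J3=4

4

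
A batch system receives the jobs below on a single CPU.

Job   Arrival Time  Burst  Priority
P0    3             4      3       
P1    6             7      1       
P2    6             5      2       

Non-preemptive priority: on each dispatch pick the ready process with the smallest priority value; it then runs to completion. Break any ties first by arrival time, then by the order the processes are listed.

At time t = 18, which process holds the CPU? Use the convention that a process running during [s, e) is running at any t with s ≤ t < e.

P2

Gantt: | idle 0-3 | P0 3-7 | P1 7-14 | P2 14-19 |
Completion: P0=7  P1=14  P2=19
Turnaround (C−A): P0=4  P1=8  P2=13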